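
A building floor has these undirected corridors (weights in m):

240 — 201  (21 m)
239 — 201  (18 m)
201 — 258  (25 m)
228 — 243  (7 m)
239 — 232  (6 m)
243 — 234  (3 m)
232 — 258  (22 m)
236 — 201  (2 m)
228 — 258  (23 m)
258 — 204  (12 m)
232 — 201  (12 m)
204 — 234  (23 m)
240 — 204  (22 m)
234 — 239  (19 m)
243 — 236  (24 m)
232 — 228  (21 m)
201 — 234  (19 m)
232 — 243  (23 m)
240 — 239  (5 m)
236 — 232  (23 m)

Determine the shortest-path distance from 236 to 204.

39 m

Enumerating some paths:
236 → 201 → 258 → 204: 2+25+12 = 39
236 → 201 → 234 → 204: 2+19+23 = 44
Cheapest is 236 → 201 → 258 → 204 at 39 m.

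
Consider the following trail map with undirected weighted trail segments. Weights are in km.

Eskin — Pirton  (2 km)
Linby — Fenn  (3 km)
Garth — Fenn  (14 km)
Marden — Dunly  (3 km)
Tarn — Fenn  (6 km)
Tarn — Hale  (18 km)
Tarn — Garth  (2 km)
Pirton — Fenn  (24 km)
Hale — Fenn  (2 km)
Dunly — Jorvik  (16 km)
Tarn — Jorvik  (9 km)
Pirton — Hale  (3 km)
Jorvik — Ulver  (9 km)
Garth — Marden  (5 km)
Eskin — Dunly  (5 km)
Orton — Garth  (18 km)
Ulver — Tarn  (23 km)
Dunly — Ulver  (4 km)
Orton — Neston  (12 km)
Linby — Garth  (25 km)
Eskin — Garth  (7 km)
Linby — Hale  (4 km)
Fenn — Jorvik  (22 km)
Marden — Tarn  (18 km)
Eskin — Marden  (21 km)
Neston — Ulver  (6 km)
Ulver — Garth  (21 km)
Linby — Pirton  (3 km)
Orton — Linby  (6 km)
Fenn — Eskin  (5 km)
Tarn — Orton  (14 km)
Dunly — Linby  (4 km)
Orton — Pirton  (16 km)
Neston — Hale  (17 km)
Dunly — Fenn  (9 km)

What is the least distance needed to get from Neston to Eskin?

Candidate routes:
Neston - Ulver - Dunly - Eskin: 6+4+5 = 15
Neston - Ulver - Dunly - Linby - Pirton - Eskin: 6+4+4+3+2 = 19
The minimum is 15 km via Neston - Ulver - Dunly - Eskin.

15 km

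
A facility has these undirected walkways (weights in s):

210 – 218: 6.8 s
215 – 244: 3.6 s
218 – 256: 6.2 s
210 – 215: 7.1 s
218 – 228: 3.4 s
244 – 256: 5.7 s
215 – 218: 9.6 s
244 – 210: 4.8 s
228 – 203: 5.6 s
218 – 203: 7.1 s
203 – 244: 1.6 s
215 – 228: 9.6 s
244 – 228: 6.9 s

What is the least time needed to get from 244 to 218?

Settle nodes by increasing distance from 244:
244: 0
203: 1.6  (via 244)
215: 3.6  (via 244)
210: 4.8  (via 244)
256: 5.7  (via 244)
228: 6.9  (via 244)
218: 8.7  (via 203)
Shortest route: 244–203–218 = 8.7 s.

8.7 s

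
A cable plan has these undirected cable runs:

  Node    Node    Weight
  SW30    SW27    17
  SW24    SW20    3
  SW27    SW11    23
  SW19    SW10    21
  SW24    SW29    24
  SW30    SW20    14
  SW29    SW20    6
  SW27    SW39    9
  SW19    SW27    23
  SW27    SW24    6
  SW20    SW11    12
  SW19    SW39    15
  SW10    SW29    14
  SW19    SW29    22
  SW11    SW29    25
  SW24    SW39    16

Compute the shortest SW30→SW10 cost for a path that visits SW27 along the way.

Shortest SW30→SW27: SW30–SW27 = 17
Best SW27 to SW10: SW27–SW24–SW20–SW29–SW10 costing 29
Total via SW27: 17 + 29 = 46.

46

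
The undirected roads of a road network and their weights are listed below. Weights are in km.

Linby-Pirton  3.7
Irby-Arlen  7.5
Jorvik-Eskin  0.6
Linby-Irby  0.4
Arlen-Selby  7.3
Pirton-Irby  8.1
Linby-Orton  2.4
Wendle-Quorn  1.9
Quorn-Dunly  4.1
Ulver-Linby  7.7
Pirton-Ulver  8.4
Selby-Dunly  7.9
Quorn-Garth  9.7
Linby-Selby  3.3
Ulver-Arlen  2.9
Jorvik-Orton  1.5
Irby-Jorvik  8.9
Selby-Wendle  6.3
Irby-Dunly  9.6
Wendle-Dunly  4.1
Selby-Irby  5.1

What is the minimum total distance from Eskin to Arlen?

Settle nodes by increasing distance from Eskin:
Eskin: 0
Jorvik: 0.6  (via Eskin)
Orton: 2.1  (via Jorvik)
Linby: 4.5  (via Orton)
Irby: 4.9  (via Linby)
Selby: 7.8  (via Linby)
Pirton: 8.2  (via Linby)
Ulver: 12.2  (via Linby)
Arlen: 12.4  (via Irby)
Shortest route: Eskin–Jorvik–Orton–Linby–Irby–Arlen = 12.4 km.

12.4 km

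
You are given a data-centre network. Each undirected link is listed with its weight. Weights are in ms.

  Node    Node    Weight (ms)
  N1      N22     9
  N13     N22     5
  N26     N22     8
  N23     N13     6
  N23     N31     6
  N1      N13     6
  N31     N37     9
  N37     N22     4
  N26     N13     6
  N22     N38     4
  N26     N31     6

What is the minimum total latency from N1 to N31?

18 ms

Shortest distances from N1:
N1: 0
N13: 6  (via N1)
N22: 9  (via N1)
N26: 12  (via N13)
N23: 12  (via N13)
N37: 13  (via N22)
N38: 13  (via N22)
N31: 18  (via N26)
Shortest route: N1–N13–N26–N31 = 18 ms.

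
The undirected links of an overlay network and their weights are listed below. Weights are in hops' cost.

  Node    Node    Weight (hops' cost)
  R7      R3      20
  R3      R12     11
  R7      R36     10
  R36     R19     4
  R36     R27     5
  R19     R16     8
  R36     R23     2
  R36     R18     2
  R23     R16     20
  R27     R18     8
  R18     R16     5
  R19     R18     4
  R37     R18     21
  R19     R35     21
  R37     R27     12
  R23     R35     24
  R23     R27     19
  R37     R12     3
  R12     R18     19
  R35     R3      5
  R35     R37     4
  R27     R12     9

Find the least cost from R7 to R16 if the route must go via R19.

Best R7 to R19: R7 → R36 → R19 costing 14
Shortest R19→R16: R19 → R16 = 8
Total via R19: 14 + 8 = 22 hops' cost.

22 hops' cost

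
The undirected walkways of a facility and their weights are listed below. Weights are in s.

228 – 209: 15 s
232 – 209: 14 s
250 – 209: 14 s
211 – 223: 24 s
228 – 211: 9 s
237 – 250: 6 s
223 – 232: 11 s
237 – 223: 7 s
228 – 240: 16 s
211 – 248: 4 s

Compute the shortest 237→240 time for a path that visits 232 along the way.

Best 237 to 232: 237–223–232 costing 18
Best 232 to 240: 232–209–228–240 costing 45
Total via 232: 18 + 45 = 63 s.

63 s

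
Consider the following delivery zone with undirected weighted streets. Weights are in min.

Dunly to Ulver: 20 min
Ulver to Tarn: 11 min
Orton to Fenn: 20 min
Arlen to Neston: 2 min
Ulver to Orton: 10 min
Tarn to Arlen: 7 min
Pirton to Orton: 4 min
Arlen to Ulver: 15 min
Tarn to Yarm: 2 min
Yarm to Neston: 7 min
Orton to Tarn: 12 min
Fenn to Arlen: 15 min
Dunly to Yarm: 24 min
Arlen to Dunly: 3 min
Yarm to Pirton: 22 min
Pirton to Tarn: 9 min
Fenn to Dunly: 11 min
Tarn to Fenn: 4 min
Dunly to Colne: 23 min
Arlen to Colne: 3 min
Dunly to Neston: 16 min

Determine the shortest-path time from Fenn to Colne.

14 min

Compare a few routes:
Fenn - Tarn - Arlen - Colne: 4+7+3 = 14
Fenn - Tarn - Yarm - Neston - Arlen - Colne: 4+2+7+2+3 = 18
Fenn - Dunly - Arlen - Colne: 11+3+3 = 17
Fenn - Arlen - Colne: 15+3 = 18
The minimum is 14 min via Fenn - Tarn - Arlen - Colne.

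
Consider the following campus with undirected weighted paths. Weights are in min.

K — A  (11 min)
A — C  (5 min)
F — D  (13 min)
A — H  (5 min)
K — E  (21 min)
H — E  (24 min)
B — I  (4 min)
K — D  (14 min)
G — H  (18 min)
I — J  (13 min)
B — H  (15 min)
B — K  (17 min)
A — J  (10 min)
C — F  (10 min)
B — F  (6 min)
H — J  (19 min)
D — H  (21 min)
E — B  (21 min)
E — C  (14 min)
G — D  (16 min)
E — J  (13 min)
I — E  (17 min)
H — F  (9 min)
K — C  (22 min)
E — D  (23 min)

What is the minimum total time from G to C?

28 min

Shortest distances from G:
G: 0
D: 16  (via G)
H: 18  (via G)
A: 23  (via H)
F: 27  (via H)
C: 28  (via A)
Shortest route: G–H–A–C = 28 min.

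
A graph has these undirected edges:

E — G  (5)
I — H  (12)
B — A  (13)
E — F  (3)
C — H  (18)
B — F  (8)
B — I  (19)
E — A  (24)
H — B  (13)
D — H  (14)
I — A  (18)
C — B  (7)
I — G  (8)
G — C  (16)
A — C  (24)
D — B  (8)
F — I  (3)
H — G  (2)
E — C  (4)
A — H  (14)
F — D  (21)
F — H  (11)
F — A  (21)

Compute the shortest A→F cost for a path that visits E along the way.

24

Best A to E: A–H–G–E costing 21
Shortest E→F: E–F = 3
Total via E: 21 + 3 = 24.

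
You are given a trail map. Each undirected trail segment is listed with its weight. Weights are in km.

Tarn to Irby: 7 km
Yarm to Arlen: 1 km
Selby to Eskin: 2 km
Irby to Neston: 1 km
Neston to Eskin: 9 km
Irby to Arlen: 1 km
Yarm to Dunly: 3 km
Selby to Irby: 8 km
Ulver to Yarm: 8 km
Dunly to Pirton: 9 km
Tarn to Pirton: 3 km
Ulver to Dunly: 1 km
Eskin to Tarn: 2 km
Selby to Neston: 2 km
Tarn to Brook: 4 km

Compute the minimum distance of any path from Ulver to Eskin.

Settle nodes by increasing distance from Ulver:
Ulver: 0
Dunly: 1  (via Ulver)
Yarm: 4  (via Dunly)
Arlen: 5  (via Yarm)
Irby: 6  (via Arlen)
Neston: 7  (via Irby)
Selby: 9  (via Neston)
Pirton: 10  (via Dunly)
Eskin: 11  (via Selby)
Shortest route: Ulver–Dunly–Yarm–Arlen–Irby–Neston–Selby–Eskin = 11 km.

11 km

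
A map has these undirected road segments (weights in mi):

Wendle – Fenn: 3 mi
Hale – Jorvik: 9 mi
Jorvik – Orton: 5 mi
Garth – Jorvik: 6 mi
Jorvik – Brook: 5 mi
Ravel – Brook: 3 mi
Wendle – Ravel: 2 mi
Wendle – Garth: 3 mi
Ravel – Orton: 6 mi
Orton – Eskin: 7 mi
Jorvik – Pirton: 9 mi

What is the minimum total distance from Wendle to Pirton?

18 mi

Shortest distances from Wendle:
Wendle: 0
Ravel: 2  (via Wendle)
Garth: 3  (via Wendle)
Fenn: 3  (via Wendle)
Brook: 5  (via Ravel)
Orton: 8  (via Ravel)
Jorvik: 9  (via Garth)
Eskin: 15  (via Orton)
Pirton: 18  (via Jorvik)
Shortest route: Wendle–Garth–Jorvik–Pirton = 18 mi.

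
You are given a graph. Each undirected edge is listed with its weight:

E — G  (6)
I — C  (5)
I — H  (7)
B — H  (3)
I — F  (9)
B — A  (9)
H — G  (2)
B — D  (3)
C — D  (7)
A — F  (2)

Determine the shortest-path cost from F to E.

Running Dijkstra from F:
F: 0
A: 2  (via F)
I: 9  (via F)
B: 11  (via A)
C: 14  (via I)
D: 14  (via B)
H: 14  (via B)
G: 16  (via H)
E: 22  (via G)
Shortest route: F → A → B → H → G → E = 22.

22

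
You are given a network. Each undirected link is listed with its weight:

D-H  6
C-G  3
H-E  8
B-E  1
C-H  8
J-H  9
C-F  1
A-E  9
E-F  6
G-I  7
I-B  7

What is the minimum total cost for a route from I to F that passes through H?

25

Shortest I→H: I → B → E → H = 16
Best H to F: H → C → F costing 9
Total via H: 16 + 9 = 25.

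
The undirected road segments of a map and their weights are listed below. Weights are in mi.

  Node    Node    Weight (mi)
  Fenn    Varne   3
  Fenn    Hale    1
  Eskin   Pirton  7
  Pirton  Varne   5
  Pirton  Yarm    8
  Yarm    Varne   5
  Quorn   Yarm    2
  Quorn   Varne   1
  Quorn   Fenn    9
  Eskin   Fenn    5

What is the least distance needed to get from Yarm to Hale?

7 mi

Compare a few routes:
Yarm → Quorn → Varne → Fenn → Hale: 2+1+3+1 = 7
Yarm → Varne → Fenn → Hale: 5+3+1 = 9
Cheapest is Yarm → Quorn → Varne → Fenn → Hale at 7 mi.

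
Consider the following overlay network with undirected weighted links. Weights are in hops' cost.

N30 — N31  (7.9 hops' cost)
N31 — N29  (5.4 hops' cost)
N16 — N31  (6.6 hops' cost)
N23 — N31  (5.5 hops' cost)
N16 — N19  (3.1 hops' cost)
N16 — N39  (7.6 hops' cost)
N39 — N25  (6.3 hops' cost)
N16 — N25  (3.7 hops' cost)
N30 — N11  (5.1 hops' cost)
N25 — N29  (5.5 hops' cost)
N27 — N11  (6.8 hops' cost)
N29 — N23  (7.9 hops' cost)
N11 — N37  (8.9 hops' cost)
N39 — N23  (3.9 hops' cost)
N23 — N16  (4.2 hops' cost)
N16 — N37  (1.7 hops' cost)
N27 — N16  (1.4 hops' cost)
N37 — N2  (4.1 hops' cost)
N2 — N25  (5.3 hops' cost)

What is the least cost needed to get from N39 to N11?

Enumerating some paths:
N39 - N16 - N27 - N11: 7.6+1.4+6.8 = 15.8
N39 - N23 - N16 - N27 - N11: 3.9+4.2+1.4+6.8 = 16.3
N39 - N25 - N16 - N27 - N11: 6.3+3.7+1.4+6.8 = 18.2
The minimum is 15.8 hops' cost via N39 - N16 - N27 - N11.

15.8 hops' cost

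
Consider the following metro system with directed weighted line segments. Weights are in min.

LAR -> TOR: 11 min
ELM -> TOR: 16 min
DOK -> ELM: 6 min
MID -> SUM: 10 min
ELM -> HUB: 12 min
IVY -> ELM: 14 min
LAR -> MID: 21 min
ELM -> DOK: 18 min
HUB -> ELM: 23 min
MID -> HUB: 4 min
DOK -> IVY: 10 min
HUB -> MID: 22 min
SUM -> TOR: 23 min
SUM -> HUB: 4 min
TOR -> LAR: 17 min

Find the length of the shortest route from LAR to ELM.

48 min

Running Dijkstra from LAR:
LAR: 0
TOR: 11  (via LAR)
MID: 21  (via LAR)
HUB: 25  (via MID)
SUM: 31  (via MID)
ELM: 48  (via HUB)
Shortest route: LAR–MID–HUB–ELM = 48 min.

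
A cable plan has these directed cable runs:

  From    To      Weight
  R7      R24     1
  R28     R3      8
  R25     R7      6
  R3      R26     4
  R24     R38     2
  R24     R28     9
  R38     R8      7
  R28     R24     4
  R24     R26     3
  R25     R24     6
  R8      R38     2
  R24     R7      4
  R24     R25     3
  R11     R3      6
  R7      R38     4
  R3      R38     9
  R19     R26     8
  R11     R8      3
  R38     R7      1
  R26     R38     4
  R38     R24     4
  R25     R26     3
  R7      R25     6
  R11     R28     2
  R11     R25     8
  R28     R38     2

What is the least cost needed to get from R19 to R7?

Candidate routes:
R19 - R26 - R38 - R24 - R25 - R7: 8+4+4+3+6 = 25
R19 - R26 - R38 - R7: 8+4+1 = 13
R19 - R26 - R38 - R24 - R7: 8+4+4+4 = 20
Cheapest is R19 - R26 - R38 - R7 at 13.

13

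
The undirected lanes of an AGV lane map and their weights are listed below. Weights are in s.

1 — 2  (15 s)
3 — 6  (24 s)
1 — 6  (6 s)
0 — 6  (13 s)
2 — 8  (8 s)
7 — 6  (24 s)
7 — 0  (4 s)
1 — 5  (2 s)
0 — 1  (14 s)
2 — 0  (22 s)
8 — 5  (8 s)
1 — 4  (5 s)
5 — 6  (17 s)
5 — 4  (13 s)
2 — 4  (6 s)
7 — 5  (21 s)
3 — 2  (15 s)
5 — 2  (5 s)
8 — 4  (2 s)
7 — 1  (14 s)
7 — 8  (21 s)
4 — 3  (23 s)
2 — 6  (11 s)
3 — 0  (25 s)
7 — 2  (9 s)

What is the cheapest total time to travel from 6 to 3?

24 s

Enumerating some paths:
6–2–3: 11+15 = 26
6–3: 24 = 24
The minimum is 24 s via 6–3.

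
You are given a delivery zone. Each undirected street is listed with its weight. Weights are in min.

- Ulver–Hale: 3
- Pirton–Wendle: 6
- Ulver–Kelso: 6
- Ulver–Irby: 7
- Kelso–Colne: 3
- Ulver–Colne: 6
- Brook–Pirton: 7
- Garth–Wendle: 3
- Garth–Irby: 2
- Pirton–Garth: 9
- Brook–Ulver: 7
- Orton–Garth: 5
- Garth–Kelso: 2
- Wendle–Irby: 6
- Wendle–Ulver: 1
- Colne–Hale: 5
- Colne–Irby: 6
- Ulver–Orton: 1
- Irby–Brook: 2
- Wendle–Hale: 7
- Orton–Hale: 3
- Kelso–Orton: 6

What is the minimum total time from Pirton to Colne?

Settle nodes by increasing distance from Pirton:
Pirton: 0
Wendle: 6  (via Pirton)
Brook: 7  (via Pirton)
Ulver: 7  (via Wendle)
Orton: 8  (via Ulver)
Garth: 9  (via Pirton)
Irby: 9  (via Brook)
Hale: 10  (via Ulver)
Kelso: 11  (via Garth)
Colne: 13  (via Ulver)
Shortest route: Pirton–Wendle–Ulver–Colne = 13 min.

13 min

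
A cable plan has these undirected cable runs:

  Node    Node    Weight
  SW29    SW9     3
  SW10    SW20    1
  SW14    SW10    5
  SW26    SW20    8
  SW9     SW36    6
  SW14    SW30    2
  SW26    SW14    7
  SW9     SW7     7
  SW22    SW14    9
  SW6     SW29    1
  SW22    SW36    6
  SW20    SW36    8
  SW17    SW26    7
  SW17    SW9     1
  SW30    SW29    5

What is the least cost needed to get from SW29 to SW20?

Running Dijkstra from SW29:
SW29: 0
SW6: 1  (via SW29)
SW9: 3  (via SW29)
SW17: 4  (via SW9)
SW30: 5  (via SW29)
SW14: 7  (via SW30)
SW36: 9  (via SW9)
SW7: 10  (via SW9)
SW26: 11  (via SW17)
SW10: 12  (via SW14)
SW20: 13  (via SW10)
Shortest route: SW29 → SW30 → SW14 → SW10 → SW20 = 13.

13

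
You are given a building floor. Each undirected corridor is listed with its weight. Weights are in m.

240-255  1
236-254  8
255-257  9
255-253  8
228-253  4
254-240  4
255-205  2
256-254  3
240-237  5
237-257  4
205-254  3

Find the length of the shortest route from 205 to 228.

14 m

Shortest distances from 205:
205: 0
255: 2  (via 205)
254: 3  (via 205)
240: 3  (via 255)
256: 6  (via 254)
237: 8  (via 240)
253: 10  (via 255)
236: 11  (via 254)
257: 11  (via 255)
228: 14  (via 253)
Shortest route: 205–255–253–228 = 14 m.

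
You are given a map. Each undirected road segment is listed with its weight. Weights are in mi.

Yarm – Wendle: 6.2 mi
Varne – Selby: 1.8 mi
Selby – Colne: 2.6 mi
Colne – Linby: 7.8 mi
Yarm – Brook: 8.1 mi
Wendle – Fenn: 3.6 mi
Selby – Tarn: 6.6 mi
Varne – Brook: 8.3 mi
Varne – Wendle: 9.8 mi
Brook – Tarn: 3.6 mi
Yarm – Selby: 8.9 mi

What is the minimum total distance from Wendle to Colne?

Enumerating some paths:
Wendle → Yarm → Brook → Varne → Selby → Colne: 6.2+8.1+8.3+1.8+2.6 = 27
Wendle → Varne → Selby → Colne: 9.8+1.8+2.6 = 14.2
Wendle → Yarm → Selby → Colne: 6.2+8.9+2.6 = 17.7
The minimum is 14.2 mi via Wendle → Varne → Selby → Colne.

14.2 mi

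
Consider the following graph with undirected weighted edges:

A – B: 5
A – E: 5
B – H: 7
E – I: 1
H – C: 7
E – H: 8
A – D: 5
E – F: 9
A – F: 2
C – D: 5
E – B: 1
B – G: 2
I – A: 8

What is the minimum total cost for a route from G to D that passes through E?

13

Best G to E: G → B → E costing 3
Best E to D: E → A → D costing 10
Total via E: 3 + 10 = 13.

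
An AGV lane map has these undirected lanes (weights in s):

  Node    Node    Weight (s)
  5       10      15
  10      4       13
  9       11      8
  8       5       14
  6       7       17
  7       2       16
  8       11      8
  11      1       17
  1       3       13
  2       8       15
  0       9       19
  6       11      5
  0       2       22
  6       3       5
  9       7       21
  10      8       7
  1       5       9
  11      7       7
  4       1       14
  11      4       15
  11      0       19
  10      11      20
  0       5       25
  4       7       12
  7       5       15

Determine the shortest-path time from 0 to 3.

Shortest distances from 0:
0: 0
9: 19  (via 0)
11: 19  (via 0)
2: 22  (via 0)
6: 24  (via 11)
5: 25  (via 0)
7: 26  (via 11)
8: 27  (via 11)
3: 29  (via 6)
Shortest route: 0–11–6–3 = 29 s.

29 s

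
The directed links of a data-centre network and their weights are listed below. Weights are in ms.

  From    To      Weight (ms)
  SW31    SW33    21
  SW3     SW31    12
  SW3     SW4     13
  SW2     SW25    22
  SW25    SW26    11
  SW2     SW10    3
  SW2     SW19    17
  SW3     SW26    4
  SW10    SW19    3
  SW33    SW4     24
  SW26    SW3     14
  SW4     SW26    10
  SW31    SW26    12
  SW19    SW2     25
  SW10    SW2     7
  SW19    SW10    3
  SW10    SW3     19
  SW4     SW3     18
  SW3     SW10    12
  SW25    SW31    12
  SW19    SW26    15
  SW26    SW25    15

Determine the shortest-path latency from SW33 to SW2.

61 ms

Compare a few routes:
SW33 → SW4 → SW3 → SW10 → SW19 → SW2: 24+18+12+3+25 = 82
SW33 → SW4 → SW26 → SW3 → SW10 → SW2: 24+10+14+12+7 = 67
SW33 → SW4 → SW3 → SW10 → SW2: 24+18+12+7 = 61
Cheapest is SW33 → SW4 → SW3 → SW10 → SW2 at 61 ms.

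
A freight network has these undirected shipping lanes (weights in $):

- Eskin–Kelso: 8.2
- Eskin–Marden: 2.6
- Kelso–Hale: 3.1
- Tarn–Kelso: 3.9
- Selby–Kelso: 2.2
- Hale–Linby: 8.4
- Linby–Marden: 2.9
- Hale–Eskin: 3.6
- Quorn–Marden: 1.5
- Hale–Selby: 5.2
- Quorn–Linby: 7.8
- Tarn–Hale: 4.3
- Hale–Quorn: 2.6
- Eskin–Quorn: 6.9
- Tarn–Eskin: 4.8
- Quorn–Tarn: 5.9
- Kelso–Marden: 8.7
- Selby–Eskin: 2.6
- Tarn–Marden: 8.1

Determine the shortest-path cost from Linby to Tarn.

$10.3

Running Dijkstra from Linby:
Linby: 0
Marden: 2.9  (via Linby)
Quorn: 4.4  (via Marden)
Eskin: 5.5  (via Marden)
Hale: 7  (via Quorn)
Selby: 8.1  (via Eskin)
Kelso: 10.1  (via Hale)
Tarn: 10.3  (via Quorn)
Shortest route: Linby → Marden → Quorn → Tarn = $10.3.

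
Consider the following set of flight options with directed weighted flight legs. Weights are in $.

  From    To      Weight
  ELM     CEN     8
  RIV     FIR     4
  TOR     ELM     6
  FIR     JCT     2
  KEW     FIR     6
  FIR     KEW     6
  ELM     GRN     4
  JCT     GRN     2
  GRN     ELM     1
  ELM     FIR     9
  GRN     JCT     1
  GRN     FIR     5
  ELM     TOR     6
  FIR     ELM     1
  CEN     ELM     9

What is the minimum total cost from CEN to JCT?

Compare a few routes:
CEN - ELM - GRN - JCT: 9+4+1 = 14
CEN - ELM - GRN - FIR - JCT: 9+4+5+2 = 20
Cheapest is CEN - ELM - GRN - JCT at $14.

$14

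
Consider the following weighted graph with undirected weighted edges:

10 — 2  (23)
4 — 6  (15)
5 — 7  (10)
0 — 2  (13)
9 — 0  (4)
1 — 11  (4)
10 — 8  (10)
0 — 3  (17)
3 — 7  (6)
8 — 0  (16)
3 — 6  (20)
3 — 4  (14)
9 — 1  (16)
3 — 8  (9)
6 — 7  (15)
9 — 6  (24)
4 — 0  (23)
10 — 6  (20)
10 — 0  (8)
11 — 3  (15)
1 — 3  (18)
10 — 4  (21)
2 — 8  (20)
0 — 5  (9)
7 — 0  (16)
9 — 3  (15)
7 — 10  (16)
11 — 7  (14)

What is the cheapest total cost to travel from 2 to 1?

Settle nodes by increasing distance from 2:
2: 0
0: 13  (via 2)
9: 17  (via 0)
8: 20  (via 2)
10: 21  (via 0)
5: 22  (via 0)
3: 29  (via 8)
7: 29  (via 0)
1: 33  (via 9)
Shortest route: 2 → 0 → 9 → 1 = 33.

33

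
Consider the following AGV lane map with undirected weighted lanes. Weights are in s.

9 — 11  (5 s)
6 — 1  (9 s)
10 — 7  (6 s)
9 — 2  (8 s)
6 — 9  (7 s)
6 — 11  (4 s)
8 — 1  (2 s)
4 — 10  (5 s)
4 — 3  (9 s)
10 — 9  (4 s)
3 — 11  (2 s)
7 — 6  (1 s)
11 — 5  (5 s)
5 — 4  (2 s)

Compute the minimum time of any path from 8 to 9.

18 s

Candidate routes:
8 - 1 - 6 - 11 - 5 - 4 - 10 - 9: 2+9+4+5+2+5+4 = 31
8 - 1 - 6 - 7 - 10 - 9: 2+9+1+6+4 = 22
8 - 1 - 6 - 9: 2+9+7 = 18
8 - 1 - 6 - 11 - 9: 2+9+4+5 = 20
The minimum is 18 s via 8 - 1 - 6 - 9.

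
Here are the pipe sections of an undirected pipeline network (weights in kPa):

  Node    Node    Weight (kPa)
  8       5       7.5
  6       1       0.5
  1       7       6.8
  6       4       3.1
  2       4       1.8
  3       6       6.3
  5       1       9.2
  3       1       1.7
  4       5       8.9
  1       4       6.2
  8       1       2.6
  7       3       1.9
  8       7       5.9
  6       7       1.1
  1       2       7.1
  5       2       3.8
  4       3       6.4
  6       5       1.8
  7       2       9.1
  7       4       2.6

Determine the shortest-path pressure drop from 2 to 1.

Candidate routes:
2 → 4 → 6 → 1: 1.8+3.1+0.5 = 5.4
2 → 4 → 7 → 6 → 1: 1.8+2.6+1.1+0.5 = 6
Cheapest is 2 → 4 → 6 → 1 at 5.4 kPa.

5.4 kPa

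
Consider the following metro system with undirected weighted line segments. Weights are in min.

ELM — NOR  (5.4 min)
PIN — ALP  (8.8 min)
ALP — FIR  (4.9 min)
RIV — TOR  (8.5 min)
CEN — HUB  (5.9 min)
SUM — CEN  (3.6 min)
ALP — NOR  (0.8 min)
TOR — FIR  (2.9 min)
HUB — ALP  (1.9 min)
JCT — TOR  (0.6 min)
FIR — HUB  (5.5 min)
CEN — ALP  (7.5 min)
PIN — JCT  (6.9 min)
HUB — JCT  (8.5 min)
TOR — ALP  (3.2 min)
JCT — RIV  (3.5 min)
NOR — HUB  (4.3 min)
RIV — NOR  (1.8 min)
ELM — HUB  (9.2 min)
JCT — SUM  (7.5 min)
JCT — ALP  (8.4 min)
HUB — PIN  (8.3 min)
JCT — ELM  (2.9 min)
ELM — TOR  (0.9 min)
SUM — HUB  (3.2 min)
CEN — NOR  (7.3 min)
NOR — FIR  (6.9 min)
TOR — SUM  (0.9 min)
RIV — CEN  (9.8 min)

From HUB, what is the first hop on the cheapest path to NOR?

Candidate routes:
HUB - ALP - NOR: 1.9+0.8 = 2.7
HUB - NOR: 4.3 = 4.3
Cheapest is HUB - ALP - NOR at 2.7 min.
So from HUB the first move is to ALP.

ALP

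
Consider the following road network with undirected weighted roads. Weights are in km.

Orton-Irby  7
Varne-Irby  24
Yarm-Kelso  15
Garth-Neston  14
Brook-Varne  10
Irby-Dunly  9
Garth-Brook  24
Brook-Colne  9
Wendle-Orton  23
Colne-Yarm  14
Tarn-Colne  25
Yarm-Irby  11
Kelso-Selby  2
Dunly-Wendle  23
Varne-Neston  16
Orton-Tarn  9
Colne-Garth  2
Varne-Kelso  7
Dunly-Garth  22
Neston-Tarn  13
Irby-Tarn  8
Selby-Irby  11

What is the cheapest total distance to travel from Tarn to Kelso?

Shortest distances from Tarn:
Tarn: 0
Irby: 8  (via Tarn)
Orton: 9  (via Tarn)
Neston: 13  (via Tarn)
Dunly: 17  (via Irby)
Yarm: 19  (via Irby)
Selby: 19  (via Irby)
Kelso: 21  (via Selby)
Shortest route: Tarn–Irby–Selby–Kelso = 21 km.

21 km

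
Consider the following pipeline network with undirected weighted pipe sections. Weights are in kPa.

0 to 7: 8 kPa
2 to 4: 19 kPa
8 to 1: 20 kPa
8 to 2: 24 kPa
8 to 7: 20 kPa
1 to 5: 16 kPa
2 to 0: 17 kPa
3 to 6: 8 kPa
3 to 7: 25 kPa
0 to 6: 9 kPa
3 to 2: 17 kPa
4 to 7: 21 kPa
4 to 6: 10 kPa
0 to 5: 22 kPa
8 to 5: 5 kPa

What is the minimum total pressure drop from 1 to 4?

57 kPa

Shortest distances from 1:
1: 0
5: 16  (via 1)
8: 20  (via 1)
0: 38  (via 5)
7: 40  (via 8)
2: 44  (via 8)
6: 47  (via 0)
3: 55  (via 6)
4: 57  (via 6)
Shortest route: 1–5–0–6–4 = 57 kPa.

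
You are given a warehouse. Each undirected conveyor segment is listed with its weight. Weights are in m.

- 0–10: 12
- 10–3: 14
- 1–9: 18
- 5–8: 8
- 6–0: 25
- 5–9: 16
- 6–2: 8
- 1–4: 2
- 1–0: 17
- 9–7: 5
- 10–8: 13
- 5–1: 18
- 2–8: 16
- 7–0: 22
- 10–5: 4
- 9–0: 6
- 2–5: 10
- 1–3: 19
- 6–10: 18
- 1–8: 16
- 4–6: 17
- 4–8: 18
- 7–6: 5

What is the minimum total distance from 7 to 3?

Candidate routes:
7 - 6 - 10 - 3: 5+18+14 = 37
7 - 9 - 5 - 10 - 3: 5+16+4+14 = 39
The minimum is 37 m via 7 - 6 - 10 - 3.

37 m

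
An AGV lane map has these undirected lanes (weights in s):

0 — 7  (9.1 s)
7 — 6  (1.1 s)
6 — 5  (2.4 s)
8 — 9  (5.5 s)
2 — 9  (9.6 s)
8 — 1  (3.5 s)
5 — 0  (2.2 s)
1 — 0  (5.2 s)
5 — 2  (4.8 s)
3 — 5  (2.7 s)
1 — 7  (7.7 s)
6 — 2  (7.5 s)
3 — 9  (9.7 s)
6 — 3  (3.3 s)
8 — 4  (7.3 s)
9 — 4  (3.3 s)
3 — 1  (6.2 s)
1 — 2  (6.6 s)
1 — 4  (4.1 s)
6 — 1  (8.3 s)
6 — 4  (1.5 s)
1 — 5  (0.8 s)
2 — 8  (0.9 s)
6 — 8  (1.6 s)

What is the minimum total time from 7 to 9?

Enumerating some paths:
7 → 6 → 8 → 2 → 9: 1.1+1.6+0.9+9.6 = 13.2
7 → 6 → 4 → 9: 1.1+1.5+3.3 = 5.9
7 → 6 → 8 → 9: 1.1+1.6+5.5 = 8.2
7 → 6 → 5 → 1 → 4 → 9: 1.1+2.4+0.8+4.1+3.3 = 11.7
Cheapest is 7 → 6 → 4 → 9 at 5.9 s.

5.9 s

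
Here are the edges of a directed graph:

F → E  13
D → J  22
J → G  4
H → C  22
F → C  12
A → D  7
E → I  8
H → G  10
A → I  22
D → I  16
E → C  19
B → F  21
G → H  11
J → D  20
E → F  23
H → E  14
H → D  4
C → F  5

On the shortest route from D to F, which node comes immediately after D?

J

Candidate routes:
D - J - G - H - E - C - F: 22+4+11+14+19+5 = 75
D - J - G - H - C - F: 22+4+11+22+5 = 64
D - J - G - H - E - F: 22+4+11+14+23 = 74
The minimum is 64 via D - J - G - H - C - F.
So from D the first move is to J.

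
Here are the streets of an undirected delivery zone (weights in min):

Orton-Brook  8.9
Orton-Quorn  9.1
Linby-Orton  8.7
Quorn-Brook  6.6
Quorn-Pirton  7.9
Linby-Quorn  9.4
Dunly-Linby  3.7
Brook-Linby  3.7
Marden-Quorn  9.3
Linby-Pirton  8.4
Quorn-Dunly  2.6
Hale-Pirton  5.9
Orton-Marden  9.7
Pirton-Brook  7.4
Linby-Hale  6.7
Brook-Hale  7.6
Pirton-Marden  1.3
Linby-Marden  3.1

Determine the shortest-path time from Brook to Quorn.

Candidate routes:
Brook - Pirton - Quorn: 7.4+7.9 = 15.3
Brook - Quorn: 6.6 = 6.6
Brook - Linby - Quorn: 3.7+9.4 = 13.1
Brook - Linby - Dunly - Quorn: 3.7+3.7+2.6 = 10
The minimum is 6.6 min via Brook - Quorn.

6.6 min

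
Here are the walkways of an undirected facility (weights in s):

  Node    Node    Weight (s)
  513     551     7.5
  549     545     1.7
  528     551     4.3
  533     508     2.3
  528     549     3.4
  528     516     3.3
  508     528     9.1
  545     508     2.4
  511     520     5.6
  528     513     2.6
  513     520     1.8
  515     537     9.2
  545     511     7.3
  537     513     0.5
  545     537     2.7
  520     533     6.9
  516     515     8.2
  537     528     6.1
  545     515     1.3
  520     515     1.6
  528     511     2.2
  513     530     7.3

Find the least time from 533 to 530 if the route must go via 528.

Best 533 to 528: 533 → 508 → 545 → 549 → 528 costing 9.8
Best 528 to 530: 528 → 513 → 530 costing 9.9
Total via 528: 9.8 + 9.9 = 19.7 s.

19.7 s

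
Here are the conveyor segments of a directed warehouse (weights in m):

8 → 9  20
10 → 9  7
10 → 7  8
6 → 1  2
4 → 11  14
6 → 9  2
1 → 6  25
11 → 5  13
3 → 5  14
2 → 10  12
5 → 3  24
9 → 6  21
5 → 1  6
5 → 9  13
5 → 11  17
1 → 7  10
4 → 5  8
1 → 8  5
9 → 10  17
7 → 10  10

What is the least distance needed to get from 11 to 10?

Enumerating some paths:
11–5–1–8–9–10: 13+6+5+20+17 = 61
11–5–1–7–10: 13+6+10+10 = 39
11–5–1–6–9–10: 13+6+25+2+17 = 63
11–5–9–10: 13+13+17 = 43
Cheapest is 11–5–1–7–10 at 39 m.

39 m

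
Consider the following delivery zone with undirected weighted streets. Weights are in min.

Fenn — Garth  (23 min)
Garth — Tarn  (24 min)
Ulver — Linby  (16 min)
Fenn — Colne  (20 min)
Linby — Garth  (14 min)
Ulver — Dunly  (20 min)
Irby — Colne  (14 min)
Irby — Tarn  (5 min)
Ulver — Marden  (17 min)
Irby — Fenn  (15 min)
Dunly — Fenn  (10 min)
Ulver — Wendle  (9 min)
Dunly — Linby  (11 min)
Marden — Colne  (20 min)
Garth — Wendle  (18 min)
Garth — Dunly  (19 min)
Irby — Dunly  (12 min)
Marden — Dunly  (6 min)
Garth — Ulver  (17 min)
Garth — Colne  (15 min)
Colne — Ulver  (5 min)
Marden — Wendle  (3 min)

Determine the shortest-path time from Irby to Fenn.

Running Dijkstra from Irby:
Irby: 0
Tarn: 5  (via Irby)
Dunly: 12  (via Irby)
Colne: 14  (via Irby)
Fenn: 15  (via Irby)
Shortest route: Irby–Fenn = 15 min.

15 min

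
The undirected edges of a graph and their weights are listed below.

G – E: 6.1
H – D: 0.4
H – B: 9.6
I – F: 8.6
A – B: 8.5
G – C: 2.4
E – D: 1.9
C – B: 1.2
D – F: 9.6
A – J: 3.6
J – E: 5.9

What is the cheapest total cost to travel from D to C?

Running Dijkstra from D:
D: 0
H: 0.4  (via D)
E: 1.9  (via D)
J: 7.8  (via E)
G: 8  (via E)
F: 9.6  (via D)
B: 10  (via H)
C: 10.4  (via G)
Shortest route: D–E–G–C = 10.4.

10.4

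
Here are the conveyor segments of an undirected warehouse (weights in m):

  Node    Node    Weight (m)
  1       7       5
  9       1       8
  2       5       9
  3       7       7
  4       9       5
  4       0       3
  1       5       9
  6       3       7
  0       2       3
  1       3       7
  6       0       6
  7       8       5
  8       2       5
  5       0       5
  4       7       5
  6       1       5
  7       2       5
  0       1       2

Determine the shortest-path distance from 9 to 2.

Shortest distances from 9:
9: 0
4: 5  (via 9)
0: 8  (via 4)
1: 8  (via 9)
7: 10  (via 4)
2: 11  (via 0)
Shortest route: 9–4–0–2 = 11 m.

11 m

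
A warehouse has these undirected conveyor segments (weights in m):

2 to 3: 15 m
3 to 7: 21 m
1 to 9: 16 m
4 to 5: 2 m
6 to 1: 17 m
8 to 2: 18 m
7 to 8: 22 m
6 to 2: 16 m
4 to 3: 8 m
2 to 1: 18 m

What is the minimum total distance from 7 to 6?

52 m

Compare a few routes:
7 - 8 - 2 - 6: 22+18+16 = 56
7 - 3 - 2 - 6: 21+15+16 = 52
7 - 3 - 2 - 1 - 6: 21+15+18+17 = 71
7 - 8 - 2 - 1 - 6: 22+18+18+17 = 75
The minimum is 52 m via 7 - 3 - 2 - 6.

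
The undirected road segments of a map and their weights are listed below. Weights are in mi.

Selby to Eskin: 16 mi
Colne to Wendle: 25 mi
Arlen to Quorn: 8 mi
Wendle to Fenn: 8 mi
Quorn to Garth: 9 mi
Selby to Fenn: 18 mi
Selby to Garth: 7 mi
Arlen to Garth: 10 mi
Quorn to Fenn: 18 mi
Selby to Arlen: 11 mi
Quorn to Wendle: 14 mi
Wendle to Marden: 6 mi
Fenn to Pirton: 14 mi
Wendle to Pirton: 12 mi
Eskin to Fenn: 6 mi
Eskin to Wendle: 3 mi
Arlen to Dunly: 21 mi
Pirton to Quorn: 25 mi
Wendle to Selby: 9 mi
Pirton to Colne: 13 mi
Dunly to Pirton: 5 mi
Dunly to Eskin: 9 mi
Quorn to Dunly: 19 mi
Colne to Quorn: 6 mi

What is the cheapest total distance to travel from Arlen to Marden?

Shortest distances from Arlen:
Arlen: 0
Quorn: 8  (via Arlen)
Garth: 10  (via Arlen)
Selby: 11  (via Arlen)
Colne: 14  (via Quorn)
Wendle: 20  (via Selby)
Dunly: 21  (via Arlen)
Eskin: 23  (via Wendle)
Fenn: 26  (via Quorn)
Marden: 26  (via Wendle)
Shortest route: Arlen–Selby–Wendle–Marden = 26 mi.

26 mi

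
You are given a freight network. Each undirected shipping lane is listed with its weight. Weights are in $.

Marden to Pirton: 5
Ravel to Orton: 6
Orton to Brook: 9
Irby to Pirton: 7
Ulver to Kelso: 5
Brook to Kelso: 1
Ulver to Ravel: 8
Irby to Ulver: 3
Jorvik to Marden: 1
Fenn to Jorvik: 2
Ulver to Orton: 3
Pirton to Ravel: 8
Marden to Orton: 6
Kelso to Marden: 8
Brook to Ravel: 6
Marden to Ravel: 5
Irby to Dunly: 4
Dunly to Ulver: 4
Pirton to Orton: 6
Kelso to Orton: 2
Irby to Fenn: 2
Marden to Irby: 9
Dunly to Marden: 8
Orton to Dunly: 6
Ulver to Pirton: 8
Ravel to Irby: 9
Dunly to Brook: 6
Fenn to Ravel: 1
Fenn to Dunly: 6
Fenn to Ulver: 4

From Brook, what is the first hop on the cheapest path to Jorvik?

Ravel

Compare a few routes:
Brook - Ravel - Fenn - Jorvik: 6+1+2 = 9
Brook - Kelso - Marden - Jorvik: 1+8+1 = 10
Brook - Kelso - Orton - Marden - Jorvik: 1+2+6+1 = 10
Brook - Ravel - Marden - Jorvik: 6+5+1 = 12
The minimum is $9 via Brook - Ravel - Fenn - Jorvik.
So from Brook the first move is to Ravel.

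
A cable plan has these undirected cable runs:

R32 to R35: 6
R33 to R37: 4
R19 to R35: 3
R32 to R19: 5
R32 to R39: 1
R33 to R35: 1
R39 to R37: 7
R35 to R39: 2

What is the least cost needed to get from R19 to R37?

8

Candidate routes:
R19 → R35 → R33 → R37: 3+1+4 = 8
R19 → R35 → R39 → R37: 3+2+7 = 12
Cheapest is R19 → R35 → R33 → R37 at 8.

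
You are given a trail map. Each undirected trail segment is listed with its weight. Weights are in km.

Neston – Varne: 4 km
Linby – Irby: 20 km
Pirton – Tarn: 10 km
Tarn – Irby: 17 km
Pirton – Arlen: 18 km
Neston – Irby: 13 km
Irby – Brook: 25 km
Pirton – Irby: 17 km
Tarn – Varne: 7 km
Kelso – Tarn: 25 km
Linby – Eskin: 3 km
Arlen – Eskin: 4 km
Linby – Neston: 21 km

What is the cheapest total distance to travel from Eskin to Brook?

48 km

Enumerating some paths:
Eskin - Linby - Neston - Irby - Brook: 3+21+13+25 = 62
Eskin - Linby - Irby - Brook: 3+20+25 = 48
The minimum is 48 km via Eskin - Linby - Irby - Brook.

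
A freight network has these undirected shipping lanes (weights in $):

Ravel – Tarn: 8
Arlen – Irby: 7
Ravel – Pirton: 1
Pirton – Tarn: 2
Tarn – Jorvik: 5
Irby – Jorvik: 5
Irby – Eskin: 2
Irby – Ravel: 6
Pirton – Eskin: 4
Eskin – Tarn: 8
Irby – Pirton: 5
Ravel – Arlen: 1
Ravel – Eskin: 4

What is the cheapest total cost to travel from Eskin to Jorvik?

$7

Compare a few routes:
Eskin → Ravel → Pirton → Tarn → Jorvik: 4+1+2+5 = 12
Eskin → Pirton → Tarn → Jorvik: 4+2+5 = 11
Eskin → Irby → Jorvik: 2+5 = 7
Eskin → Tarn → Jorvik: 8+5 = 13
Cheapest is Eskin → Irby → Jorvik at $7.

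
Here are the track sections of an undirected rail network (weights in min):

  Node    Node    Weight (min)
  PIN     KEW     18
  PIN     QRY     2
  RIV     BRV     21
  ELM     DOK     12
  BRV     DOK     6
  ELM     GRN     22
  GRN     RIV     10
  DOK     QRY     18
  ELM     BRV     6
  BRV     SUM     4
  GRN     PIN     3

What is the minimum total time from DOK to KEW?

Candidate routes:
DOK - ELM - GRN - PIN - KEW: 12+22+3+18 = 55
DOK - QRY - PIN - KEW: 18+2+18 = 38
DOK - BRV - ELM - GRN - PIN - KEW: 6+6+22+3+18 = 55
Cheapest is DOK - QRY - PIN - KEW at 38 min.

38 min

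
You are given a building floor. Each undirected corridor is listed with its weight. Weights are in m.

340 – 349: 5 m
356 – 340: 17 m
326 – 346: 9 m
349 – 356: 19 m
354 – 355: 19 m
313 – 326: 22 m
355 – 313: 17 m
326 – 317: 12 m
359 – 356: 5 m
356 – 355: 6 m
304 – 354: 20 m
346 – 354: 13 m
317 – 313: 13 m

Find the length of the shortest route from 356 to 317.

36 m

Shortest distances from 356:
356: 0
359: 5  (via 356)
355: 6  (via 356)
340: 17  (via 356)
349: 19  (via 356)
313: 23  (via 355)
354: 25  (via 355)
317: 36  (via 313)
Shortest route: 356–355–313–317 = 36 m.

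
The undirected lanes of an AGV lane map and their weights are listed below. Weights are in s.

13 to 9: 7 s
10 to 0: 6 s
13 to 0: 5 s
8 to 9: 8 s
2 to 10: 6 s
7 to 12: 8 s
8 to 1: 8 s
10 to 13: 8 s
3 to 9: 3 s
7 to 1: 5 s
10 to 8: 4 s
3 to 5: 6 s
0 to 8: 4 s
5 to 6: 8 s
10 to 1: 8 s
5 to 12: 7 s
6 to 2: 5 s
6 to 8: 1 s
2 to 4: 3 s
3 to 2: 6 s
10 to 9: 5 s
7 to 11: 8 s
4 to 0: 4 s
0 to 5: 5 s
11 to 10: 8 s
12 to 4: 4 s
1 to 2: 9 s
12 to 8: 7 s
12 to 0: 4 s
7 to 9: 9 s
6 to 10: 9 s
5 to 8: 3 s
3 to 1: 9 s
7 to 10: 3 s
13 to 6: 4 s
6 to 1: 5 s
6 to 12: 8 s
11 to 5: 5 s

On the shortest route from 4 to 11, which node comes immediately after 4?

Candidate routes:
4–12–5–11: 4+7+5 = 16
4–0–5–11: 4+5+5 = 14
4–0–8–5–11: 4+4+3+5 = 16
The minimum is 14 s via 4–0–5–11.
So from 4 the first move is to 0.

0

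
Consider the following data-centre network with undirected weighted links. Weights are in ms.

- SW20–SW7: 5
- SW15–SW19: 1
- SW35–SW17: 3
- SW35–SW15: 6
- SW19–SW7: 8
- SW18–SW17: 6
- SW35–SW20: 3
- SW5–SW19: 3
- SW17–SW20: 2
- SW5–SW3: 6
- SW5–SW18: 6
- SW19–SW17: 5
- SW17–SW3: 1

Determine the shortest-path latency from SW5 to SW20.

9 ms

Compare a few routes:
SW5 → SW3 → SW17 → SW20: 6+1+2 = 9
SW5 → SW19 → SW17 → SW20: 3+5+2 = 10
Cheapest is SW5 → SW3 → SW17 → SW20 at 9 ms.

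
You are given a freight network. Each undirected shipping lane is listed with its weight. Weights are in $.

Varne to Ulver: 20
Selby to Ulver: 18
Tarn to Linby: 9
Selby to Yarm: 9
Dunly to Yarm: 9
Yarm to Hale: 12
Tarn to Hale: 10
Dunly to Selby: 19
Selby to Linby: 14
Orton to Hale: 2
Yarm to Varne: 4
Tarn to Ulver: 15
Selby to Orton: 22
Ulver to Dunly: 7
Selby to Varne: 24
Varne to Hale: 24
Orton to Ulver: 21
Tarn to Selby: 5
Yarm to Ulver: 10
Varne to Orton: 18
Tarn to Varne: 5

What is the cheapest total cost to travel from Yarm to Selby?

Enumerating some paths:
Yarm–Varne–Tarn–Selby: 4+5+5 = 14
Yarm–Selby: 9 = 9
Cheapest is Yarm–Selby at $9.

$9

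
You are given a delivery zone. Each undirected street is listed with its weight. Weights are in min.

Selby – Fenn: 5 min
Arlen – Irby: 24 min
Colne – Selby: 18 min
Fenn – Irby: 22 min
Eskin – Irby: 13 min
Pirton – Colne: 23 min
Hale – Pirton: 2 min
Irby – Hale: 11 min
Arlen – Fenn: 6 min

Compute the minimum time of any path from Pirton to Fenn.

Candidate routes:
Pirton → Hale → Irby → Arlen → Fenn: 2+11+24+6 = 43
Pirton → Hale → Irby → Fenn: 2+11+22 = 35
Cheapest is Pirton → Hale → Irby → Fenn at 35 min.

35 min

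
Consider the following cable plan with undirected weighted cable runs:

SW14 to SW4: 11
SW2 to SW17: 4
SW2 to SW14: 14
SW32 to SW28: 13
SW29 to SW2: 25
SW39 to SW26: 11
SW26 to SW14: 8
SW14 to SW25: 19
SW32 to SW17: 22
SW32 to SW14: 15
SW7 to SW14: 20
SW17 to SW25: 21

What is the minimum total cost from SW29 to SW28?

Shortest distances from SW29:
SW29: 0
SW2: 25  (via SW29)
SW17: 29  (via SW2)
SW14: 39  (via SW2)
SW26: 47  (via SW14)
SW4: 50  (via SW14)
SW25: 50  (via SW17)
SW32: 51  (via SW17)
SW39: 58  (via SW26)
SW7: 59  (via SW14)
SW28: 64  (via SW32)
Shortest route: SW29–SW2–SW17–SW32–SW28 = 64.

64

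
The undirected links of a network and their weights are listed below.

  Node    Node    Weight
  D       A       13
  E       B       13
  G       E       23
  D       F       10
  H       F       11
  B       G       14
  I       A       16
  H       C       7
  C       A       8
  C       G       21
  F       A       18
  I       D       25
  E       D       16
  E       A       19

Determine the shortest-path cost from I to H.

Shortest distances from I:
I: 0
A: 16  (via I)
C: 24  (via A)
D: 25  (via I)
H: 31  (via C)
Shortest route: I–A–C–H = 31.

31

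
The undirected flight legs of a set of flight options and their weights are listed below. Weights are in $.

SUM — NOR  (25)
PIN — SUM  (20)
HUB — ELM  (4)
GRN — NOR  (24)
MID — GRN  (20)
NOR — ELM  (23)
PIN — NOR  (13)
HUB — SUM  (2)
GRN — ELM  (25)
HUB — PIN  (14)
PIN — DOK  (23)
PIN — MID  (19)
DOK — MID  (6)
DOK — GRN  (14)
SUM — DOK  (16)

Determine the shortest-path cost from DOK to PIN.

Candidate routes:
DOK–MID–PIN: 6+19 = 25
DOK–PIN: 23 = 23
The minimum is $23 via DOK–PIN.

$23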